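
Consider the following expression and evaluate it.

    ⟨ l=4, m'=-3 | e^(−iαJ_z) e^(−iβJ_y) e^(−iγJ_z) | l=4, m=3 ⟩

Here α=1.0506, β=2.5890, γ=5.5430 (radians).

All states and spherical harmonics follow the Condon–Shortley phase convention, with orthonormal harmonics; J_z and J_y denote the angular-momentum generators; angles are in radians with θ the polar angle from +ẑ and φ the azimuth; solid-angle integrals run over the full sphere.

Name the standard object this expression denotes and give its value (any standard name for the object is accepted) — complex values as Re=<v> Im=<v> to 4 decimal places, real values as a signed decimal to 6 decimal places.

This is a Wigner D-matrix element — the rotation-matrix element ⟨l m'| R(α,β,γ) |l m⟩ in the angular-momentum basis.
Split into d^4_{-3,3}(β=2.5890) × two z-phases.
c=cos(2.589000/2)=0.272794, s=sin(2.589000/2)=0.962072; N=√[1·5040·5040·1]=5040.000000
k: max(0,(3)−(-3))=6 … min(4+(3),4−(-3))=7
  k=6: (−1)^0·5040.0000/(720)·0.2728^2·0.9621^6 = +0.413062
  k=7: (−1)^1·5040.0000/(5040)·0.2728^0·0.9621^8 = -0.733942
d^4_{-3,3}(2.5890) = +0.413062 -0.733942 = -0.320880
Attach z-rotation phases: D = e^{-i(-3)(1.0506)}·(-0.320880)·e^{-i(3)(5.5430)} = -0.196729+0.253500i

Wigner D-matrix element, Re=-0.1967 Im=0.2535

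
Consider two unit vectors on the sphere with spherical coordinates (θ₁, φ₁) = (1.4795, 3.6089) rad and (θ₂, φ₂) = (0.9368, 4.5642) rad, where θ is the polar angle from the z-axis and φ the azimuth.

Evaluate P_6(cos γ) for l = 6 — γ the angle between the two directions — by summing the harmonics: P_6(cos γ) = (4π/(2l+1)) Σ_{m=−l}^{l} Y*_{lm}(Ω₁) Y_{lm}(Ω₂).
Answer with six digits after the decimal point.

Summing Y*_{l m}(θ₁,φ₁)·Y_{l m}(θ₂,φ₂) over m ∈ [−6, 6]; prefactor 4π/(2·6+1) = 0.966644:
  [-6]  conj(Y_{6,-6})(Ω₁) = -0.44452 + 0.15612j ; Y_{6,-6}(Ω₂) = -0.08324 - 0.10259j ; Δ = 0.05302 + 0.03261j
  [-5]  conj(Y_{6,-5})(Ω₁) = 0.10356 - 0.10771j ; Y_{6,-5}(Ω₂) = -0.22713 + 0.24828j ; Δ = 0.00322 + 0.05018j
  [-4]  conj(Y_{6,-4})(Ω₁) = 0.09373 - 0.30470j ; Y_{6,-4}(Ω₂) = 0.35657 + 0.24017j ; Δ = 0.10660 - 0.08614j
  [-3]  conj(Y_{6,-3})(Ω₁) = 0.02867 + 0.16816j ; Y_{6,-3}(Ω₂) = 0.07463 - 0.15666j ; Δ = 0.02848 + 0.00806j
  [-2]  conj(Y_{6,-2})(Ω₁) = 0.16362 + 0.22152j ; Y_{6,-2}(Ω₂) = 0.25332 + 0.07736j ; Δ = 0.02431 + 0.06877j
  [-1]  conj(Y_{6,-1})(Ω₁) = -0.15871 - 0.08008j ; Y_{6,-1}(Ω₂) = 0.04249 - 0.28463j ; Δ = -0.02954 + 0.04177j
  [+0]  conj(Y_{6,0})(Ω₁) = -0.26374 + 0.00000j ; Y_{6,0}(Ω₂) = 0.19319 + 0.00000j ; Δ = -0.05095 + 0.00000j
  [+1]  conj(Y_{6,1})(Ω₁) = 0.15871 - 0.08008j ; Y_{6,1}(Ω₂) = -0.04249 - 0.28463j ; Δ = -0.02954 - 0.04177j
  [+2]  conj(Y_{6,2})(Ω₁) = 0.16362 - 0.22152j ; Y_{6,2}(Ω₂) = 0.25332 - 0.07736j ; Δ = 0.02431 - 0.06877j
  [+3]  conj(Y_{6,3})(Ω₁) = -0.02867 + 0.16816j ; Y_{6,3}(Ω₂) = -0.07463 - 0.15666j ; Δ = 0.02848 - 0.00806j
  [+4]  conj(Y_{6,4})(Ω₁) = 0.09373 + 0.30470j ; Y_{6,4}(Ω₂) = 0.35657 - 0.24017j ; Δ = 0.10660 + 0.08614j
  [+5]  conj(Y_{6,5})(Ω₁) = -0.10356 - 0.10771j ; Y_{6,5}(Ω₂) = 0.22713 + 0.24828j ; Δ = 0.00322 - 0.05018j
  [+6]  conj(Y_{6,6})(Ω₁) = -0.44452 - 0.15612j ; Y_{6,6}(Ω₂) = -0.08324 + 0.10259j ; Δ = 0.05302 - 0.03261j
Total Σ_m = 0.32125 + 0.00000j. Multiply by 0.966644: 0.31053 + 0.00000j. P_6(cos γ) = 0.310533

0.310533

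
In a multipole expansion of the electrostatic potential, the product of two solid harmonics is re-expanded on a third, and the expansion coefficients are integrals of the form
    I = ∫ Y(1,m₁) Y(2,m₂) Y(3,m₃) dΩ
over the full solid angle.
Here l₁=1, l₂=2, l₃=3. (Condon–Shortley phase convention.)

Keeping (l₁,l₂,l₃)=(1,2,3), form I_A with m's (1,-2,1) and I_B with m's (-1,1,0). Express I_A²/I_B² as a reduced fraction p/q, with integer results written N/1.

l's match ⇒ only the (l;m) 3-j factors differ between A and B.
A: triangle coeff Δ(1,2,3) = 1/105; Σ_t [0,0]: t=0:+1/48 = 1/48; (3j)²=1/105 [(1 2 3; 1 -2 1)], sign=+1
B: triangle coeff Δ(1,2,3) = 1/105; Σ_t [0,0]: t=0:+1/12 = 1/12; (3j)²=1/35 [(1 2 3; -1 1 0)], sign=-1
I_A²/I_B² = (1/105)/(1/35) = 1/3

1/3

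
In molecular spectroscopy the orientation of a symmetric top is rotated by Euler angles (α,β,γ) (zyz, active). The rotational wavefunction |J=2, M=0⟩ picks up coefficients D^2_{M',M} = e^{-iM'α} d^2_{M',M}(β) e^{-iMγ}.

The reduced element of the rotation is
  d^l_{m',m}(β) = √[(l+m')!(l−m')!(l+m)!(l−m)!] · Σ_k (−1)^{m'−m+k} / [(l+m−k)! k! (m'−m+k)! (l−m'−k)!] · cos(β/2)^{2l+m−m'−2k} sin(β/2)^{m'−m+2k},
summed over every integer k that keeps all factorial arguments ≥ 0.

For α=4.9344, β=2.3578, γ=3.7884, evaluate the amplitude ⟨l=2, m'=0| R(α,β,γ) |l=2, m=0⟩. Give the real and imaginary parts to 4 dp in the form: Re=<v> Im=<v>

Re=0.2524 Im=0.0000

Split into d^2_{0,0}(β=2.3578) × two z-phases.
Half-angle: c=0.381942, s=0.924186. N=√(2·2·2·2)=4.000000
The bounds max(0,m−m')=0 and min(l+m,l−m')=2 give 3 terms
  k=0: (−1)^0·4.0000/(4)·0.3819^4·0.9242^0 = +0.021281
  k=1: (−1)^1·4.0000/(1)·0.3819^2·0.9242^2 = -0.498394
  k=2: (−1)^2·4.0000/(4)·0.3819^0·0.9242^4 = +0.729522
d^2_{0,0}(2.3578) = +0.021281 -0.498394 +0.729522 = +0.252408
Phases: e^{-i·(0)·4.9344}=+1.000000+0.000000i, e^{-i·(0)·3.7884}=+1.000000+0.000000i ⇒ D=+0.252408+0.000000i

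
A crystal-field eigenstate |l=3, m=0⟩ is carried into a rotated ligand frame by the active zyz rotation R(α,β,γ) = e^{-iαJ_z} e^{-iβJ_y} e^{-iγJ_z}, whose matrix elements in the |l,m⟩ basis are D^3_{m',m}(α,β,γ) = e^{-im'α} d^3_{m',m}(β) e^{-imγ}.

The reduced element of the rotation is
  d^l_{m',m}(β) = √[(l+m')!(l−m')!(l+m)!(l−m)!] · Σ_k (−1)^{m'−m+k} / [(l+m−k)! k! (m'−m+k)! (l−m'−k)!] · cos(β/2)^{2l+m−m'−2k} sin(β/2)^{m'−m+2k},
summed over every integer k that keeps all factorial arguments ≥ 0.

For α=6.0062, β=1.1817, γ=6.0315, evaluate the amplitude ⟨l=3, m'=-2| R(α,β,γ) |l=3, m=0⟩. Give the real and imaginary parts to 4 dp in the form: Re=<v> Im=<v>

First d^3_{-2,0}(β=1.1817), then the phase factors e^{-i(-2)α} and e^{-i(0)γ}:
c=cos(1.181700/2)=0.830467, s=sin(1.181700/2)=0.557067; N=√[1·120·6·6]=65.726707
The bounds max(0,m−m')=2 and min(l+m,l−m')=3 give 2 terms
  k=2: (−1)^0·65.7267/(12)·0.8305^4·0.5571^2 = +0.808474
  k=3: (−1)^1·65.7267/(12)·0.8305^2·0.5571^4 = -0.363778
d^3_{-2,0}(1.1817) = +0.808474 -0.363778 = +0.444697
Attach z-rotation phases: D = e^{-i(-2)(6.0062)}·(+0.444697)·e^{-i(0)(6.0315)} = +0.378189-0.233941i

Re=0.3782 Im=-0.2339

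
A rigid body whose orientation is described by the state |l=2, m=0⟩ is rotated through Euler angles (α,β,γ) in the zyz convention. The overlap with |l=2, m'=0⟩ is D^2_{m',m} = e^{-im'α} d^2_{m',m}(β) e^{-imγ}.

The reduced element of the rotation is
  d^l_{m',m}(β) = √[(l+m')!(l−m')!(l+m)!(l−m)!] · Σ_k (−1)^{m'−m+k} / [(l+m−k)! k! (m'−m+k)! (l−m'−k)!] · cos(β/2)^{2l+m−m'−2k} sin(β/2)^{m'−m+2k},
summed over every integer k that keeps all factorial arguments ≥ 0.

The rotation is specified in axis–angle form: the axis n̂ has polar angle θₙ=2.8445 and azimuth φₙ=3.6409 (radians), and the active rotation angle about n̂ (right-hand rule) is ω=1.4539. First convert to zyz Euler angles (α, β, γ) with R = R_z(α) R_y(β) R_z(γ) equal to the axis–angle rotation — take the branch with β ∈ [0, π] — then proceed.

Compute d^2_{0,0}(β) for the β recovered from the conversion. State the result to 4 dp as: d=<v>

Axis–angle → zyz. n̂ = (sinθₙcosφₙ, sinθₙsinφₙ, cosθₙ) = (-0.257002, -0.140170, -0.956192), ω = 1.4539.
R = I cosω + sinω [n̂]ₓ + (1−cosω) n̂n̂ᵀ gives
  R = [+0.174977, +0.981488, +0.077869; -0.917844, +0.133986, +0.373645; +0.356295, -0.136851, +0.924297]
β = atan2(√(R₁₃²+R₂₃²), R₃₃) = 0.391606; α = atan2(R₂₃, R₁₃) mod 2π = 1.365334; γ = atan2(R₃₂, −R₃₁) mod 2π = 3.508312
d^2_{0,0}(β=0.3916) via the finite sum:
c=cos(0.391606/2)=0.980892, s=sin(0.391606/2)=0.194554; N=√[2·2·2·2]=4.000000
k∈{0,1,2} keeps every argument non-negative
  k=0: (−1)^0·4.0000/(4)·0.9809^4·0.1946^0 = +0.925730
  k=1: (−1)^1·4.0000/(1)·0.9809^2·0.1946^2 = -0.145674
  k=2: (−1)^2·4.0000/(4)·0.9809^0·0.1946^4 = +0.001433
d^2_{0,0}(0.3916) = +0.925730 -0.145674 +0.001433 = +0.781488

d=0.7815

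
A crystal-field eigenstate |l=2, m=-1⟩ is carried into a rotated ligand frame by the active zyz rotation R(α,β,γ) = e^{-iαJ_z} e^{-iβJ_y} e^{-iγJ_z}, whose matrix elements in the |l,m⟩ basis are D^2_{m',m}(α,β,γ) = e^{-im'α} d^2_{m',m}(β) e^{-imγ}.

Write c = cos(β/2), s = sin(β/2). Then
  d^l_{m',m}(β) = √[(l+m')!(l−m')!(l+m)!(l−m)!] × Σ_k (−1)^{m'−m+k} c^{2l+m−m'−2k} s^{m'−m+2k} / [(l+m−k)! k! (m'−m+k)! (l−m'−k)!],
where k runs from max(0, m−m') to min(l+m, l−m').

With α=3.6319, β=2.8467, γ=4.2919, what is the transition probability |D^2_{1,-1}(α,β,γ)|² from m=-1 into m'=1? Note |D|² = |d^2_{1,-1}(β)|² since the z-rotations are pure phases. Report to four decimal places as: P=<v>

Split into d^2_{1,-1}(β=2.8467) × two z-phases.
c=cos(2.846700/2)=0.146913, s=sin(2.846700/2)=0.989149; N=√[6·1·1·6]=6.000000
Admissible k: 0..1 (factorial args all ≥0)
  k=0: (−1)^2·6.0000/(2)·0.1469^2·0.9891^2 = +0.063352
  k=1: (−1)^3·6.0000/(6)·0.1469^0·0.9891^4 = -0.957299
d^2_{1,-1}(2.8467) = +0.063352 -0.957299 = -0.893947
|D^2_{1,-1}|² = |d^2_{1,-1}(β)|² = (-0.893947)² = 0.799141 (the z-rotation phases have unit modulus)

P=0.7991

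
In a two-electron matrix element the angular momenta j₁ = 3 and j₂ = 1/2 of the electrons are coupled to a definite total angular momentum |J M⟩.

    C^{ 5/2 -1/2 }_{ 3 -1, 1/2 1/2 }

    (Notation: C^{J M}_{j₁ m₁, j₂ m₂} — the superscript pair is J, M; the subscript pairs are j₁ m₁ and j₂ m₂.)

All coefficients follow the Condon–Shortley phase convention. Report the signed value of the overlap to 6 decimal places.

−√(4/7) = -0.755929

triangle: 1!×5!×0!/7! = 120/5040
(j±m)!: 2!×4!×1!×0!×2!×3! = 576
prefactor² = (2J+1)×Δ×N² = 576/7
  k=1: −1/(1!×0!×3!×0!×2!×0!) = -1/12
Σ = -1/12  ⇒  CG² = 576/7×(-1/12)² = 4/7
CG = −√(4/7) = -0.755929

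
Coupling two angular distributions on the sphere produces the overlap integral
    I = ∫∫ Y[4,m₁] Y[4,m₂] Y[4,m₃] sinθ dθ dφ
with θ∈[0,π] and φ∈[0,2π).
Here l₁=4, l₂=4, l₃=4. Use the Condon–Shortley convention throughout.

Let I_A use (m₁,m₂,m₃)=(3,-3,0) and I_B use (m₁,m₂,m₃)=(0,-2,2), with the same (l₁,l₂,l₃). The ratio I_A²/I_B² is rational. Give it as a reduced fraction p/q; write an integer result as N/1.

l's match ⇒ only the (l;m) 3-j factors differ between A and B.
A: triangle coeff Δ(4,4,4) = 1/450450; Σ_t [0,1]: t=0:+1/864 t=1:−1/3456 = 1/1152; (3j)²=7/286 [(4 4 4; 3 -3 0)], sign=+1
B: triangle coeff Δ(4,4,4) = 1/450450; Σ_t [0,2]: t=0:+1/2304 t=1:−1/216 t=2:+1/384 = -11/6912; (3j)²=11/1638 [(4 4 4; 0 -2 2)], sign=-1
I_A²/I_B² = (7/286)/(11/1638) = 441/121

441/121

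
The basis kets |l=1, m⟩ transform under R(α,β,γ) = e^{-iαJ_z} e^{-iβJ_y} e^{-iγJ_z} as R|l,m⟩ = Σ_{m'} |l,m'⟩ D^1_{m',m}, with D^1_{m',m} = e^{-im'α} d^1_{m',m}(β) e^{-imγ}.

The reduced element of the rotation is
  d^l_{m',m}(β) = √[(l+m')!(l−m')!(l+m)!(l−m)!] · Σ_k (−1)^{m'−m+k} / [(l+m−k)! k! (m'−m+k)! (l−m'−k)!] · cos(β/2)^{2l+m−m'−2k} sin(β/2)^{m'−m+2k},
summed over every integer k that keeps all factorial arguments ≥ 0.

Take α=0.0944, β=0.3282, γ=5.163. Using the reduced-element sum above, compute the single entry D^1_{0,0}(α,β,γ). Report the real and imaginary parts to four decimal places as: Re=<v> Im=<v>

D^1_{0,0}(0.0944,0.3282,5.1630) = e^{-i·0·0.0944}·d^1_{0,0}(0.3282)·e^{-i·0·5.1630}. Compute d first:
With c≡cos(β/2)=0.986566 and s≡sin(β/2)=0.163364, N=[1·1·1·1]^{1/2}=1.000000
k: max(0,(0)−(0))=0 … min(1+(0),1−(0))=1
  k=0: (−1)^0·1.0000/(1)·0.9866^2·0.1634^0 = +0.973312
  k=1: (−1)^1·1.0000/(1)·0.9866^0·0.1634^2 = -0.026688
d^1_{0,0}(0.3282) = +0.973312 -0.026688 = +0.946624
D = (+1.000000+0.000000i)·(+0.946624)·(+1.000000+0.000000i) = +0.946624+0.000000i

Re=0.9466 Im=0.0000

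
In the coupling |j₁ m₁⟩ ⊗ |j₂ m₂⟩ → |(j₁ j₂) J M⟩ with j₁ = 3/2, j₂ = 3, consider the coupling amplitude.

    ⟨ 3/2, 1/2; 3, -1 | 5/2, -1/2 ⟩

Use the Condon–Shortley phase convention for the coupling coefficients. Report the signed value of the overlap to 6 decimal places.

−√(1/70) ≈ -0.119523

√[6·2!1!4!/8! · 2!1!2!4!2!3!] = √(288/35)
  +(−1)^0/∏(0,2,1,2,0,2)! = 1/8  (running 1/8)
  +(−1)^1/∏(1,1,0,1,1,3)! = -1/6  (running -1/24)
⟨..|..⟩ = √(288/35)·(-1/24) = -0.119523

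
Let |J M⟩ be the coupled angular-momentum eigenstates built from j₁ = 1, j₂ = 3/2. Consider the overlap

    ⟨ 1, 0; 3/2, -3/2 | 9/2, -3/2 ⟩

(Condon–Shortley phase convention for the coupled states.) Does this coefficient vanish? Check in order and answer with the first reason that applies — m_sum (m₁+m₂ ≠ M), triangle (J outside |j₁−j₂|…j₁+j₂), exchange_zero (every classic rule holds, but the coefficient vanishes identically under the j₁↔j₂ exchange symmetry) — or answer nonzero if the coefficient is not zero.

triangle

m-sum: m₁+m₂ = 0+(-3/2) = -3/2, M = -3/2  ✓
triangle: need |j₁−j₂| ≤ J ≤ j₁+j₂, i.e. J ∈ [1/2, 5/2]; J = 9/2 is outside ✗ ⇒ coefficient is 0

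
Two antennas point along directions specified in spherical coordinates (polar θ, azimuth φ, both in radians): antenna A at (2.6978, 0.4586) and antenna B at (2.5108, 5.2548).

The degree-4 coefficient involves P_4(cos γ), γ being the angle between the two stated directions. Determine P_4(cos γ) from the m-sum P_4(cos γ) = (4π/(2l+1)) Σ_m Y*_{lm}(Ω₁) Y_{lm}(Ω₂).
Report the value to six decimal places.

-0.349162

Term-by-term m-sum for l=4 (normalisation 4π/9 = 1.396263):
  m=-4: (-0.00392 + 0.01452j) × (-0.03018 - 0.04423j) = 0.00076 - 0.00026j  (running Σ = 0.00076 - 0.00026j)
  m=-3: (-0.01734 - 0.08778j) × (0.20704 - 0.01170j) = -0.00462 - 0.01797j  (running Σ = -0.00386 - 0.01824j)
  m=-2: (0.17660 + 0.23058j) × (-0.19376 + 0.36681j) = -0.11880 + 0.02010j  (running Σ = -0.12266 + 0.00186j)
  m=-1: (-0.44570 - 0.22005j) × (-0.18204 - 0.30203j) = 0.01467 + 0.17467j  (running Σ = -0.10798 + 0.17654j)
  m=0: (0.19203 + 0.00000j) × (-0.17761 + 0.00000j) = -0.03411 + 0.00000j  (running Σ = -0.14209 + 0.17654j)
  m=1: (0.44570 - 0.22005j) × (0.18204 - 0.30203j) = 0.01467 - 0.17467j  (running Σ = -0.12741 + 0.00186j)
  m=2: (0.17660 - 0.23058j) × (-0.19376 - 0.36681j) = -0.11880 - 0.02010j  (running Σ = -0.24621 - 0.01824j)
  m=3: (0.01734 - 0.08778j) × (-0.20704 - 0.01170j) = -0.00462 + 0.01797j  (running Σ = -0.25083 - 0.00026j)
  m=4: (-0.00392 - 0.01452j) × (-0.03018 + 0.04423j) = 0.00076 + 0.00026j  (running Σ = -0.25007 - 0.00000j)
Accumulated sum -0.25007 - 0.00000j; after 4π/(2l+1) scaling, -0.34916 - 0.00000j ⇒ P_4 = -0.349162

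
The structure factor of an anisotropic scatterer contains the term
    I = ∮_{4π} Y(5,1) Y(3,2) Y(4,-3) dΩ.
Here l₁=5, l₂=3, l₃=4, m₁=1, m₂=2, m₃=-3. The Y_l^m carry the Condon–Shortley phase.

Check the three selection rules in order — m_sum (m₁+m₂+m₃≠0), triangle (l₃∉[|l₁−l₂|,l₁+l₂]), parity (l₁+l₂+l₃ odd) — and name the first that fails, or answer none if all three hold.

m₁+m₂+m₃ = 1 + 2 − 3 = 0  ✓
triangle: |5−3|=2 ≤ l₃=4 ≤ 5+3=8  ✓
parity: l₁+l₂+l₃ = 12 is even  ✓

none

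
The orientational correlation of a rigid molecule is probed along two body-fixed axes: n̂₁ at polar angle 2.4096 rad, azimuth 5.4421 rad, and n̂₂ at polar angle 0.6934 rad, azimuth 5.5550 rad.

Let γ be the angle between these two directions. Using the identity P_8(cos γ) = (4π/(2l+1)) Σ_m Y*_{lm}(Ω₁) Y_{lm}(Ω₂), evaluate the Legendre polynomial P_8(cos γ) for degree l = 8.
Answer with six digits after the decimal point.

0.083695

Term-by-term m-sum for l=8 (normalisation 4π/17 = 0.739198):
  m=-8: (+0.018519-0.008843i) × (+0.012878-0.006344i) = +0.000182-0.000231i  (running Σ = +0.000182-0.000231i)
  m=-7: (-0.084304-0.035205i) × (+0.025943-0.064039i) = -0.004442+0.004485i  (running Σ = -0.004259+0.004254i)
  m=-6: (+0.080315+0.231363i) × (-0.067996-0.190238i) = +0.038553-0.031011i  (running Σ = +0.034294-0.026757i)
  m=-5: (+0.207555-0.373720i) × (-0.343892-0.187572i) = -0.141476+0.089588i  (running Σ = -0.107182+0.062831i)
  m=-4: (-0.428813+0.097129i) × (-0.459767+0.107095i) = +0.186752-0.090580i  (running Σ = +0.079570-0.027750i)
  m=-3: (+0.087527+0.062267i) × (-0.127855+0.181476i) = -0.022491+0.007923i  (running Σ = +0.057079-0.019827i)
  m=-2: (+0.036780+0.328871i) × (-0.028867-0.251174i) = +0.081542-0.018732i  (running Σ = +0.138622-0.038558i)
  m=-1: (+0.186918-0.208988i) × (-0.269445-0.240252i) = -0.100574+0.011403i  (running Σ = +0.038047-0.027155i)
  m=0: (+0.252742-0.000000i) × (+0.146907+0.000000i) = +0.037129+0.000000i  (running Σ = +0.075177-0.027155i)
  m=1: (-0.186918-0.208988i) × (+0.269445-0.240252i) = -0.100574-0.011403i  (running Σ = -0.025397-0.038558i)
  m=2: (+0.036780-0.328871i) × (-0.028867+0.251174i) = +0.081542+0.018732i  (running Σ = +0.056145-0.019827i)
  m=3: (-0.087527+0.062267i) × (+0.127855+0.181476i) = -0.022491-0.007923i  (running Σ = +0.033654-0.027750i)
  m=4: (-0.428813-0.097129i) × (-0.459767-0.107095i) = +0.186752+0.090580i  (running Σ = +0.220407+0.062831i)
  m=5: (-0.207555-0.373720i) × (+0.343892-0.187572i) = -0.141476-0.089588i  (running Σ = +0.078931-0.026757i)
  m=6: (+0.080315-0.231363i) × (-0.067996+0.190238i) = +0.038553+0.031011i  (running Σ = +0.117484+0.004254i)
  m=7: (+0.084304-0.035205i) × (-0.025943-0.064039i) = -0.004442-0.004485i  (running Σ = +0.113042-0.000231i)
  m=8: (+0.018519+0.008843i) × (+0.012878+0.006344i) = +0.000182+0.000231i  (running Σ = +0.113224+0.000000i)
Σ over m = +0.113224+0.000000i; ×(4π/17) → +0.083695+0.000000i. Real part: 0.083695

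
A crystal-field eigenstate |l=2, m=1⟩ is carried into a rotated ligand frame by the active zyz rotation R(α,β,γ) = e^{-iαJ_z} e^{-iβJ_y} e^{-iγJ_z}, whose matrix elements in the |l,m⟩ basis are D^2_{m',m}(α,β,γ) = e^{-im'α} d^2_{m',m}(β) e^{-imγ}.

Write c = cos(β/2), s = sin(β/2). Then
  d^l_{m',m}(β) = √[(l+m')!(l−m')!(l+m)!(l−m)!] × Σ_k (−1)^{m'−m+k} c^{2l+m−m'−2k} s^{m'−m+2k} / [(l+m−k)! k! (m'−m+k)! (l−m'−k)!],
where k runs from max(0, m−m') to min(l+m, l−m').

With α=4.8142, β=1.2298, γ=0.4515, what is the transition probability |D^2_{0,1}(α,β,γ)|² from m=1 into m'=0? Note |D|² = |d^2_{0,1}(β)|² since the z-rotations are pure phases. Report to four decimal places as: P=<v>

Split into d^2_{0,1}(β=1.2298) × two z-phases.
With c≡cos(β/2)=0.816831 and s≡sin(β/2)=0.576877, N=[2·2·6·1]^{1/2}=4.898979
The bounds max(0,m−m')=1 and min(l+m,l−m')=2 give 2 terms
  k=1: (−1)^0·4.8990/(2)·0.8168^3·0.5769^1 = +0.770115
  k=2: (−1)^1·4.8990/(2)·0.8168^1·0.5769^3 = -0.384111
d^2_{0,1}(1.2298) = +0.770115 -0.384111 = +0.386004
|D^2_{0,1}|² = |d^2_{0,1}(β)|² = (+0.386004)² = 0.148999 (the z-rotation phases have unit modulus)

P=0.1490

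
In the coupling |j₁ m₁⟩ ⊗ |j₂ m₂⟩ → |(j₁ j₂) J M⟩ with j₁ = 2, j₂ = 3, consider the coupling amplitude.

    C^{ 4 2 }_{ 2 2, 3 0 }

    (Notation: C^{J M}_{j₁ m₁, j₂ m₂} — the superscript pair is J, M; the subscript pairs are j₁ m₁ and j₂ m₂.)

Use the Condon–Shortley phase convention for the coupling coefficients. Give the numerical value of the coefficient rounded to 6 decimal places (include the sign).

triangle: 1!×3!×5!/10! = 720/3628800
(j±m)!: 4!×0!×3!×3!×6!×2! = 1244160
prefactor² = (2J+1)×Δ×N² = 15552/7
  k=0: +1/(0!×1!×0!×3!×3!×2!) = 1/72
Σ = 1/72  ⇒  CG² = 15552/7×(1/72)² = 3/7
CG = +√(3/7) = +0.654654

+0.654654  (= +√(3/7))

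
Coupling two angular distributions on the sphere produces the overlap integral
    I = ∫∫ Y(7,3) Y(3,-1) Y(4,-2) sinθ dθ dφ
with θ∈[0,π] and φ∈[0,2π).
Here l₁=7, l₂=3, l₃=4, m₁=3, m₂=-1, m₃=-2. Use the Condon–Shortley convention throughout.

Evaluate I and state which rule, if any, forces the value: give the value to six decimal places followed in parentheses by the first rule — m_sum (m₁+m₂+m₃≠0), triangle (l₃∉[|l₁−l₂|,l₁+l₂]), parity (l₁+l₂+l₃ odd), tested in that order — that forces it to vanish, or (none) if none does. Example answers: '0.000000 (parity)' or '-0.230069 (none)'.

m-sum 0 ✓  L=14 even ✓  4≤4≤10 ✓
Π(2lᵢ+1) = 15×7×9 = 945
triangle coeff Δ(7,3,4) = 1/45045
Σ_t [3,3]: t=3:−1/20736 = -1/20736
(3j)²=35/1287 [(7 3 4; 0 0 0)], sign=-1
Σ_t [2,2]: t=2:+1/69120 = 1/69120
(3j)²=4/143 [(7 3 4; 3 -1 -2)], sign=+1
⇒ 4πI² = 14700/20449
I = (-1)√(14700/20449/(4π)) = -0.23917605
No selection rule forces the value: the integral is nonzero (none).

-0.239176 (none)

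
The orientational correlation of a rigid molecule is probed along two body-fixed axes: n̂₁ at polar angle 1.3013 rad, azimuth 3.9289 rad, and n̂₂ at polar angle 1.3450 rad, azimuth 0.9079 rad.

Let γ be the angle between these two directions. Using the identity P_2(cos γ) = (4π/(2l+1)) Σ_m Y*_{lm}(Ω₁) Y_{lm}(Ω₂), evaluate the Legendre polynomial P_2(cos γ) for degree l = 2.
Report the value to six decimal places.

Term-by-term m-sum for l=2 (normalisation 4π/5 = 2.513274):
  term(m=-2) = +0.127871-0.031453i   from Y*(Ω₁)=-0.001370+0.358890i, Y(Ω₂)=-0.088998-0.355956i
  term(m=-1) = -0.033179+0.004021i   from Y*(Ω₁)=-0.139926-0.140461i, Y(Ω₂)=+0.103738-0.132869i
  term(m=+0) = +0.066541+0.000000i   from Y*(Ω₁)=-0.248320-0.000000i, Y(Ω₂)=-0.267966+0.000000i
  term(m=+1) = -0.033179-0.004021i   from Y*(Ω₁)=+0.139926-0.140461i, Y(Ω₂)=-0.103738-0.132869i
  term(m=+2) = +0.127871+0.031453i   from Y*(Ω₁)=-0.001370-0.358890i, Y(Ω₂)=-0.088998+0.355956i
Σ over m = +0.255926+0.000000i; ×(4π/5) → +0.643212+0.000000i. Real part: 0.643212

0.643212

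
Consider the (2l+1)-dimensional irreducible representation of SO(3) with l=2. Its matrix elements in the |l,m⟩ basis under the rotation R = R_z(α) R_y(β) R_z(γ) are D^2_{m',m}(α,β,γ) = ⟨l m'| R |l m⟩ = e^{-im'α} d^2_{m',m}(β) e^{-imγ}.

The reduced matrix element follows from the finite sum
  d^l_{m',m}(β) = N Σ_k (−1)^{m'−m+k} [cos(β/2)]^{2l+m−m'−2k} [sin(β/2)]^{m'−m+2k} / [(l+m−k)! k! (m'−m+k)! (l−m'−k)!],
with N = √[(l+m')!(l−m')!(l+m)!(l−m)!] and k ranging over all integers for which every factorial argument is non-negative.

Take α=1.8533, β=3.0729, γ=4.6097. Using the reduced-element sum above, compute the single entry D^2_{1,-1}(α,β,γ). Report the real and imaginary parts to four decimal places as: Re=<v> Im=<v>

First d^2_{1,-1}(β=3.0729), then the phase factors e^{-i(1)α} and e^{-i(-1)γ}:
c=cos(3.072900/2)=0.034340, s=sin(3.072900/2)=0.999410; N=√[6·1·1·6]=6.000000
The bounds max(0,m−m')=0 and min(l+m,l−m')=1 give 2 terms
  k=0: (−1)^2·6.0000/(2)·0.0343^2·0.9994^2 = +0.003533
  k=1: (−1)^3·6.0000/(6)·0.0343^0·0.9994^4 = -0.997643
d^2_{1,-1}(3.0729) = +0.003533 -0.997643 = -0.994110
Phases: e^{-i·(1)·1.8533}=-0.278761-0.960361i, e^{-i·(-1)·4.6097}=-0.102509-0.994732i ⇒ D=+0.921267-0.373524i

Re=0.9213 Im=-0.3735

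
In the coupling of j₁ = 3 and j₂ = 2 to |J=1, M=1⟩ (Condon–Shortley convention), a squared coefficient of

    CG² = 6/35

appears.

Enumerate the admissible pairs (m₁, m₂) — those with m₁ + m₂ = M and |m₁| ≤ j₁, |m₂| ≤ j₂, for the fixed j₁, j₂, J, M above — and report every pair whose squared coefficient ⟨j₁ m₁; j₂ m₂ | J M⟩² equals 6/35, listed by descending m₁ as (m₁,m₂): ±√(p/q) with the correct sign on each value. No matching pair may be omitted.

Admissible pairs with m₁+m₂ = M = 1: (-1,2), (0,1), (1,0), (2,-1), (3,-2)
  (m₁,m₂)=(3,-2): CG² = 3/7, CG = +√(3/7)
  (m₁,m₂)=(2,-1): CG² = 2/7, CG = −√(2/7)
  (m₁,m₂)=(1,0): CG² = 6/35, CG = +√(6/35)   ← matches the target
  (m₁,m₂)=(0,1): CG² = 3/35, CG = −√(3/35)
  (m₁,m₂)=(-1,2): CG² = 1/35, CG = +√(1/35)
Pairs with CG² = 6/35: (1,0): +√(6/35)

(1,0): +√(6/35)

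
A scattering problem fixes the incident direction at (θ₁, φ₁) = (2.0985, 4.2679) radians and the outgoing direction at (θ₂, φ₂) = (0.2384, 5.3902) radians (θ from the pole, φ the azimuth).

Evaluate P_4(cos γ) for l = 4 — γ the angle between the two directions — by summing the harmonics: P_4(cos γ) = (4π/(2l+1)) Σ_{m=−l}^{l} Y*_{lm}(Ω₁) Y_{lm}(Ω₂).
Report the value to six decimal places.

Addition theorem: P_4(cos γ) = (4π/9) Σ_m Y*_{lm}(Ω₁) Y_{lm}(Ω₂), m = −4…4:
  m=-4: (-0.050714-0.241293i) × (-0.001251-0.000574i) = -0.000075+0.000331i  (running Σ = -0.000075+0.000331i)
  m=-3: (-0.395071-0.095563i) × (-0.014333+0.007149i) = +0.006346-0.001454i  (running Σ = +0.006271-0.001124i)
  m=-2: (-0.121947+0.150242i) × (-0.022344+0.102235i) = -0.012635-0.015824i  (running Σ = -0.006364-0.016948i)
  m=-1: (-0.108418-0.227637i) × (+0.245730+0.305237i) = +0.042842-0.089031i  (running Σ = +0.036477-0.105978i)
  m=0: (-0.249294-0.000000i) × (+0.621829+0.000000i) = -0.155018-0.000000i  (running Σ = -0.118541-0.105978i)
  m=1: (+0.108418-0.227637i) × (-0.245730+0.305237i) = +0.042842+0.089031i  (running Σ = -0.075699-0.016948i)
  m=2: (-0.121947-0.150242i) × (-0.022344-0.102235i) = -0.012635+0.015824i  (running Σ = -0.088334-0.001124i)
  m=3: (+0.395071-0.095563i) × (+0.014333+0.007149i) = +0.006346+0.001454i  (running Σ = -0.081988+0.000331i)
  m=4: (-0.050714+0.241293i) × (-0.001251+0.000574i) = -0.000075-0.000331i  (running Σ = -0.082063+0.000000i)
Σ over m = -0.082063+0.000000i; ×(4π/9) → -0.114582+0.000000i. Real part: -0.114582

-0.114582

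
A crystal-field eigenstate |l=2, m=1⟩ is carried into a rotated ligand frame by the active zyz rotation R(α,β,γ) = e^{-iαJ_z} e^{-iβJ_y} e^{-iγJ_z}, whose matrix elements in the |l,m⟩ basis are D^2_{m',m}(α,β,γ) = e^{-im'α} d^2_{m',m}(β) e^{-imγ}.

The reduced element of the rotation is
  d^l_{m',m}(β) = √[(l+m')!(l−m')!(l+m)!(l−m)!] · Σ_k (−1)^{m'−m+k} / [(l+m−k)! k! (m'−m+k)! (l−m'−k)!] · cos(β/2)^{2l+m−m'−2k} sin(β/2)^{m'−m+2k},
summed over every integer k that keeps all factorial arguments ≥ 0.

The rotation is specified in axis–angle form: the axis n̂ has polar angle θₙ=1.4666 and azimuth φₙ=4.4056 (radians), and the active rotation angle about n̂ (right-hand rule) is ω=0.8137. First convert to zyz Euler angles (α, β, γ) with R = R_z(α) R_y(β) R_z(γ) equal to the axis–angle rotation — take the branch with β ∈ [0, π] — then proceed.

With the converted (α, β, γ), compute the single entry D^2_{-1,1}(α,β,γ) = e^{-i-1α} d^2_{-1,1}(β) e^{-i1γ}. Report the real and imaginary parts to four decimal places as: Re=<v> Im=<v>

Re=0.3015 Im=-0.2123

Axis–angle → zyz. n̂ = (sinθₙcosφₙ, sinθₙsinφₙ, cosθₙ) = (-0.300361, -0.948138, +0.104008), ω = 0.8137.
R = I cosω + sinω [n̂]ₓ + (1−cosω) n̂n̂ᵀ gives
  R = [+0.715069, +0.013594, -0.698922; +0.164787, +0.968357, +0.187428; +0.679354, -0.249197, +0.690202]
β = atan2(√(R₁₃²+R₂₃²), R₃₃) = 0.809028; α = atan2(R₂₃, R₁₃) mod 2π = 2.879590; γ = atan2(R₃₂, −R₃₁) mod 2π = 3.493168
D^2_{-1,1}(2.8796,0.8090,3.4932) = e^{-i·-1·2.8796}·d^2_{-1,1}(0.8090)·e^{-i·1·3.4932}. Compute d first:
With c≡cos(β/2)=0.919294 and s≡sin(β/2)=0.393572, N=[1·6·6·1]^{1/2}=6.000000
k∈{2,3} keeps every argument non-negative
  k=2: (−1)^0·6.0000/(2)·0.9193^2·0.3936^2 = +0.392716
  k=3: (−1)^1·6.0000/(6)·0.9193^0·0.3936^4 = -0.023994
d^2_{-1,1}(0.8090) = +0.392716 -0.023994 = +0.368722
Phases: e^{-i·(-1)·2.8796}=-0.965873+0.259016i, e^{-i·(1)·3.4932}=-0.938831+0.344377i ⇒ D=+0.301465-0.212309i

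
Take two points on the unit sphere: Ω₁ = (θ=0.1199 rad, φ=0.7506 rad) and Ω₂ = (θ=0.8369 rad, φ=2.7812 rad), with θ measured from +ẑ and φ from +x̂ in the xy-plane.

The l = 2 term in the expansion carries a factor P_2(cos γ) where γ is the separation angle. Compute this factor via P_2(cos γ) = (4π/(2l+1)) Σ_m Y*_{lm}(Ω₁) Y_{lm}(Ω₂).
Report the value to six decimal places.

Addition theorem: P_2(cos γ) = (4π/5) Σ_m Y*_{lm}(Ω₁) Y_{lm}(Ω₂), m = −2…2:
  term(m=-2) = -0.000713+0.000936i   from Y*(Ω₁)=+0.000384+0.005513i, Y(Ω₂)=+0.160021+0.140572i
  term(m=-1) = -0.015643-0.031589i   from Y*(Ω₁)=+0.067090+0.062576i, Y(Ω₂)=-0.359544-0.135494i
  term(m=+0) = +0.067312+0.000000i   from Y*(Ω₁)=+0.617246-0.000000i, Y(Ω₂)=+0.109052+0.000000i
  term(m=+1) = -0.015643+0.031589i   from Y*(Ω₁)=-0.067090+0.062576i, Y(Ω₂)=+0.359544-0.135494i
  term(m=+2) = -0.000713-0.000936i   from Y*(Ω₁)=+0.000384-0.005513i, Y(Ω₂)=+0.160021-0.140572i
Total Σ_m = +0.034599+0.000000i. Multiply by 2.513274: +0.086956+0.000000i. P_2(cos γ) = 0.086956

0.086956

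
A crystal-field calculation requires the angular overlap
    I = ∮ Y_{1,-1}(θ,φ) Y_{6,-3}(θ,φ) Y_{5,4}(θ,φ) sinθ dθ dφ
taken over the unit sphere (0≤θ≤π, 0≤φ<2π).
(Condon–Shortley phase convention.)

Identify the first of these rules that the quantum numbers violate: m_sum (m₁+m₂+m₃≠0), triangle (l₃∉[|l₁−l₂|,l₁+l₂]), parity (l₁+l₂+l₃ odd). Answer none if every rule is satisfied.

none

Σmᵢ = 0  ✓
l₃∈[|l₁−l₂|,l₁+l₂]=[5,7], have l₃=5  ✓
Σlᵢ = 12 ⇒ even  ✓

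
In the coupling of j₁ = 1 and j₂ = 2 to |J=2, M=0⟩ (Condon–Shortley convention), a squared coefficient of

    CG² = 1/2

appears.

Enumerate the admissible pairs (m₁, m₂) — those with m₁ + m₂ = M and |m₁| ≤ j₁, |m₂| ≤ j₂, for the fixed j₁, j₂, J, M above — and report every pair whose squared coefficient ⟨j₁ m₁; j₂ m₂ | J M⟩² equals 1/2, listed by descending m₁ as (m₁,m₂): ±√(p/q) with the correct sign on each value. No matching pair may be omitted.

Admissible pairs with m₁+m₂ = M = 0: (-1,1), (0,0), (1,-1)
  (m₁,m₂)=(1,-1): CG² = 1/2, CG = +√(1/2)   ← matches the target
  (m₁,m₂)=(0,0): CG² = 0/1, CG = 0
  (m₁,m₂)=(-1,1): CG² = 1/2, CG = −√(1/2)   ← matches the target
Pairs with CG² = 1/2: (1,-1): +√(1/2); (-1,1): −√(1/2)

(1,-1): +√(1/2); (-1,1): −√(1/2)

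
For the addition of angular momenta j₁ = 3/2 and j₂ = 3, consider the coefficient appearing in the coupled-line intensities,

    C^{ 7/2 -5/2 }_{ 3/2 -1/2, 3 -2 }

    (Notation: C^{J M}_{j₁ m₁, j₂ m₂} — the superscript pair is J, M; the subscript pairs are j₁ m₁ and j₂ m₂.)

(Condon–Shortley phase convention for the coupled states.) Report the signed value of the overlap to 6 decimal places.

+0.377964

√[8·1!2!5!/9! · 1!2!1!5!1!6!] = √(6400/7)
  +(−1)^0/∏(0,1,2,1,0,4)! = 1/48  (running 1/48)
  +(−1)^1/∏(1,0,1,0,1,5)! = -1/120  (running 1/80)
⟨..|..⟩ = √(6400/7)·(1/80) = +0.377964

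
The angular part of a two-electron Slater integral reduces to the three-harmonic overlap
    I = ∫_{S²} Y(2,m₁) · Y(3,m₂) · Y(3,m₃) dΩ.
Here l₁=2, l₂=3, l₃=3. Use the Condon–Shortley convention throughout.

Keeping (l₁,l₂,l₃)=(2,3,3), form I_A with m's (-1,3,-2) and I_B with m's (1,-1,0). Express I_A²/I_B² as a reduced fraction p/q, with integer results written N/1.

Shared (l₁,l₂,l₃)=(2,3,3): N and (l;000)² cancel in I_A²/I_B².
A: Δ = 2!·2!·4!/9! = 1/3780; Racah Σ t=2..2: t=2:+1/48 = 1/48; ⇒ 3j(2 3 3; -1 3 -2)² = 5/84, sgn -1
B: Δ = 2!·2!·4!/9! = 1/3780; Racah Σ t=0..1: t=0:+1/8 t=1:−1/12 = 1/24; ⇒ 3j(2 3 3; 1 -1 0)² = 1/210, sgn -1
I_A²/I_B² = (5/84)/(1/210) = 25/2

25/2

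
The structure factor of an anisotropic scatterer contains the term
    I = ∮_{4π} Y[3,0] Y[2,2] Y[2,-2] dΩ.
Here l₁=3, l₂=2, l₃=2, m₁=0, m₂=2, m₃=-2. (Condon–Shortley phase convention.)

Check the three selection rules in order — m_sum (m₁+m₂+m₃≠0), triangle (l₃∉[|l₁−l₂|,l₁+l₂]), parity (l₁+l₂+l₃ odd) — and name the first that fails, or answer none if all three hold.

parity

azimuthal sum: 0 + 2 − 2 = 0  ✓
1 ≤ 2 ≤ 5 (triangle on l)  ✓
L = 3 + 2 + 2 = 7 (odd)  ✗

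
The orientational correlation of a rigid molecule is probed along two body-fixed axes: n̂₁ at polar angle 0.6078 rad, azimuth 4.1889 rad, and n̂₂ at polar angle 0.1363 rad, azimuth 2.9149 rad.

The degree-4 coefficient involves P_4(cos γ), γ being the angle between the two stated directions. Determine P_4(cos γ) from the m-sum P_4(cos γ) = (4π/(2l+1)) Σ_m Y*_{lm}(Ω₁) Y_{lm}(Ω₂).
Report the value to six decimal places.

-0.108921

Summing Y*_{l m}(θ₁,φ₁)·Y_{l m}(θ₂,φ₂) over m ∈ [−4, 4]; prefactor 4π/(2·4+1) = 1.396263:
  m=-4: Y*=-0.02351 - 0.04077j  Y=0.00009 + 0.00012j  product 0.00000 - 0.00001j
  m=-3: Y*=0.19135 + 0.00006j  Y=-0.00242 - 0.00196j  product -0.00046 - 0.00037j
  m=-2: Y*=-0.20284 + 0.35115j  Y=0.03260 + 0.01588j  product -0.01219 + 0.00822j
  m=-1: Y*=-0.19038 - 0.32984j  Y=-0.24021 - 0.05541j  product 0.02746 + 0.08978j
  m=+0: Y*=-0.13988 + 0.00000j  Y=0.76942 + 0.00000j  product -0.10763 + 0.00000j
  m=+1: Y*=0.19038 - 0.32984j  Y=0.24021 - 0.05541j  product 0.02746 - 0.08978j
  m=+2: Y*=-0.20284 - 0.35115j  Y=0.03260 - 0.01588j  product -0.01219 - 0.00822j
  m=+3: Y*=-0.19135 + 0.00006j  Y=0.00242 - 0.00196j  product -0.00046 + 0.00037j
  m=+4: Y*=-0.02351 + 0.04077j  Y=0.00009 - 0.00012j  product 0.00000 + 0.00001j
Total Σ_m = -0.07801 - 0.00000j. Multiply by 1.396263: -0.10892 - 0.00000j. P_4(cos γ) = -0.108921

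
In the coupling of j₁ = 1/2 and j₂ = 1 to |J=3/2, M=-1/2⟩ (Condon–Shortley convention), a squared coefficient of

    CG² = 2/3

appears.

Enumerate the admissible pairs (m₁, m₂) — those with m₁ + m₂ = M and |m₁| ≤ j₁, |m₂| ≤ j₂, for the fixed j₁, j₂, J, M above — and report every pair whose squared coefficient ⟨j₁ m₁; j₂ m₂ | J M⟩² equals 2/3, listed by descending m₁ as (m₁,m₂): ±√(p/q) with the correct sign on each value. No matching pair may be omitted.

(-1/2,0): +√(2/3)

Admissible pairs with m₁+m₂ = M = -1/2: (-1/2,0), (1/2,-1)
  (m₁,m₂)=(1/2,-1): CG² = 1/3, CG = +√(1/3)
  (m₁,m₂)=(-1/2,0): CG² = 2/3, CG = +√(2/3)   ← matches the target
Pairs with CG² = 2/3: (-1/2,0): +√(2/3)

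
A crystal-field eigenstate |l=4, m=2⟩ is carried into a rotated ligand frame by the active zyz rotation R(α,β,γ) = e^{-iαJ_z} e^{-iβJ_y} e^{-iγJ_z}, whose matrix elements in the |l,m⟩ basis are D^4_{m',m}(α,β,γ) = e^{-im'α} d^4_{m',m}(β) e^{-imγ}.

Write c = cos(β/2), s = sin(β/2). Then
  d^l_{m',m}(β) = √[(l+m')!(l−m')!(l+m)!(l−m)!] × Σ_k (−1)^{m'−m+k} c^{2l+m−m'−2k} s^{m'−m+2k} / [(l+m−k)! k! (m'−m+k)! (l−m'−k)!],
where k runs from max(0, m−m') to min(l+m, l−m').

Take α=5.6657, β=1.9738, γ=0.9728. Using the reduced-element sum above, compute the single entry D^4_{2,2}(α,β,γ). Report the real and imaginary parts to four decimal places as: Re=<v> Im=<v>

Split into d^4_{2,2}(β=1.9738) × two z-phases.
With c≡cos(β/2)=0.551279 and s≡sin(β/2)=0.834321, N=[720·2·720·2]^{1/2}=1440.000000
k: max(0,(2)−(2))=0 … min(4+(2),4−(2))=2
  k=0: (−1)^0·1440.0000/(1440)·0.5513^8·0.8343^0 = +0.008530
  k=1: (−1)^1·1440.0000/(120)·0.5513^6·0.8343^2 = -0.234464
  k=2: (−1)^2·1440.0000/(96)·0.5513^4·0.8343^4 = +0.671289
d^4_{2,2}(1.9738) = +0.008530 -0.234464 +0.671289 = +0.445356
Phases: e^{-i·(2)·5.6657}=+0.329549+0.944139i, e^{-i·(2)·0.9728}=-0.366090-0.930580i ⇒ D=+0.337558-0.290510i

Re=0.3376 Im=-0.2905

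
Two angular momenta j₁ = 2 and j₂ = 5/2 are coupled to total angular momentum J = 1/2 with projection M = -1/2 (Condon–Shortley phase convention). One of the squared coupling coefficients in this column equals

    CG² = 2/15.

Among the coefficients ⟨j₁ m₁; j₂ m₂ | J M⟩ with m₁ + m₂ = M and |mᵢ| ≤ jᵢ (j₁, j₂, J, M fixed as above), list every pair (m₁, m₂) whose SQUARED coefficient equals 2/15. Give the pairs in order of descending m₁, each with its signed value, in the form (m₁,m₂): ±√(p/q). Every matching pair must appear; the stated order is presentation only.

Admissible pairs with m₁+m₂ = M = -1/2: (-2,3/2), (-1,1/2), (0,-1/2), (1,-3/2), (2,-5/2)
  (m₁,m₂)=(2,-5/2): CG² = 1/3, CG = +√(1/3)
  (m₁,m₂)=(1,-3/2): CG² = 4/15, CG = −√(4/15)
  (m₁,m₂)=(0,-1/2): CG² = 1/5, CG = +√(1/5)
  (m₁,m₂)=(-1,1/2): CG² = 2/15, CG = −√(2/15)   ← matches the target
  (m₁,m₂)=(-2,3/2): CG² = 1/15, CG = +√(1/15)
Pairs with CG² = 2/15: (-1,1/2): −√(2/15)

(-1,1/2): −√(2/15)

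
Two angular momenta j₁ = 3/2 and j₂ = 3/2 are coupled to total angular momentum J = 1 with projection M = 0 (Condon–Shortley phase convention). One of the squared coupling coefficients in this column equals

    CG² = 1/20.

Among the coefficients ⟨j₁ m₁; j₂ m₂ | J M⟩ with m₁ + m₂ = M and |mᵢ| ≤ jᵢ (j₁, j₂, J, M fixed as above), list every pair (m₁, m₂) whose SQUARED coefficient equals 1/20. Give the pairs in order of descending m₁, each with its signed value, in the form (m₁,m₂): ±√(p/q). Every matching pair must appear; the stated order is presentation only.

(1/2,-1/2): −√(1/20); (-1/2,1/2): −√(1/20)

Admissible pairs with m₁+m₂ = M = 0: (-3/2,3/2), (-1/2,1/2), (1/2,-1/2), (3/2,-3/2)
  (m₁,m₂)=(3/2,-3/2): CG² = 9/20, CG = +√(9/20)
  (m₁,m₂)=(1/2,-1/2): CG² = 1/20, CG = −√(1/20)   ← matches the target
  (m₁,m₂)=(-1/2,1/2): CG² = 1/20, CG = −√(1/20)   ← matches the target
  (m₁,m₂)=(-3/2,3/2): CG² = 9/20, CG = +√(9/20)
Pairs with CG² = 1/20: (1/2,-1/2): −√(1/20); (-1/2,1/2): −√(1/20)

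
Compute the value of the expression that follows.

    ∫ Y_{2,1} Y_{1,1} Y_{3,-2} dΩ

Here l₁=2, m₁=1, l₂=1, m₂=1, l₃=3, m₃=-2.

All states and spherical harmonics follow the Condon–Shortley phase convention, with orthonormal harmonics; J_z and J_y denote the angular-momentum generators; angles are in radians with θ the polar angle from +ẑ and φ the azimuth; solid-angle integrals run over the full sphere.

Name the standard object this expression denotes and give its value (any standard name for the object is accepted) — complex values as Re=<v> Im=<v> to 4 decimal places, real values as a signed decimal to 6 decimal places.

Gaunt coefficient, +0.261169

This is a Gaunt coefficient — the integral of a triple product of spherical harmonics over the sphere.
Checks pass: Σm=0; 6 even; l₃=3∈[1,3].
(2·2+1)(2·1+1)(2·3+1) = 105
Δ: 0! 4! 2! / 7! → 1/105
sum: t=0:+1/4 = 1/4
3j²(2 1 3; 0 0 0) = Δ·Π!·Σ² = 3/35  (sign -1)
sum: t=0:+1/12 = 1/12
3j²(2 1 3; 1 1 -2) = Δ·Π!·Σ² = 2/21  (sign -1)
combine: 4πI² = 105·3/35·2/21 = 6/7
take √, sign +1: I = 0.26116903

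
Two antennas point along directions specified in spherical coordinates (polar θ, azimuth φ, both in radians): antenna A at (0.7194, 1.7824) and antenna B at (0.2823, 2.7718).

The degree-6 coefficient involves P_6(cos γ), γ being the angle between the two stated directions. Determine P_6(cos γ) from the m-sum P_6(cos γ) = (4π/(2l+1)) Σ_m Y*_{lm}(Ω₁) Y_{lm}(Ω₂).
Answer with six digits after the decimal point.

-0.413415

Term-by-term m-sum for l=6 (normalisation 4π/13 = 0.966644):
  m=-6: (-0.011730-0.037763i) × (-0.000136+0.000180i) = +0.000008+0.000003i  (running Σ = +0.000008+0.000003i)
  m=-5: (-0.136259+0.076715i) × (+0.000740-0.002592i) = +0.000098+0.000410i  (running Σ = +0.000106+0.000413i)
  m=-4: (+0.232841+0.263142i) × (+0.001798+0.019568i) = -0.004730+0.005029i  (running Σ = -0.004624+0.005442i)
  m=-3: (+0.268010-0.363893i) × (-0.043027-0.086536i) = -0.043022-0.007535i  (running Σ = -0.047646-0.002093i)
  m=-2: (-0.177936-0.080147i) × (+0.232899+0.212480i) = -0.024411-0.056474i  (running Σ = -0.072057-0.058567i)
  m=-1: (+0.060456-0.281429i) × (-0.555482-0.215319i) = -0.094179+0.143311i  (running Σ = -0.166237+0.084744i)
  m=0: (-0.291856-0.000000i) × (+0.326214+0.000000i) = -0.095208-0.000000i  (running Σ = -0.261444+0.084744i)
  m=1: (-0.060456-0.281429i) × (+0.555482-0.215319i) = -0.094179-0.143311i  (running Σ = -0.355624-0.058567i)
  m=2: (-0.177936+0.080147i) × (+0.232899-0.212480i) = -0.024411+0.056474i  (running Σ = -0.380035-0.002093i)
  m=3: (-0.268010-0.363893i) × (+0.043027-0.086536i) = -0.043022+0.007535i  (running Σ = -0.423057+0.005442i)
  m=4: (+0.232841-0.263142i) × (+0.001798-0.019568i) = -0.004730-0.005029i  (running Σ = -0.427787+0.000413i)
  m=5: (+0.136259+0.076715i) × (-0.000740-0.002592i) = +0.000098-0.000410i  (running Σ = -0.427689+0.000003i)
  m=6: (-0.011730+0.037763i) × (-0.000136-0.000180i) = +0.000008-0.000003i  (running Σ = -0.427681+0.000000i)
Accumulated sum -0.427681+0.000000i; after 4π/(2l+1) scaling, -0.413415+0.000000i ⇒ P_6 = -0.413415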